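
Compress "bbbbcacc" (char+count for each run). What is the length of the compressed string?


Input: bbbbcacc
Runs:
  'b' x 4 => "b4"
  'c' x 1 => "c1"
  'a' x 1 => "a1"
  'c' x 2 => "c2"
Compressed: "b4c1a1c2"
Compressed length: 8

8


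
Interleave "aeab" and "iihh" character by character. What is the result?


Interleaving "aeab" and "iihh":
  Position 0: 'a' from first, 'i' from second => "ai"
  Position 1: 'e' from first, 'i' from second => "ei"
  Position 2: 'a' from first, 'h' from second => "ah"
  Position 3: 'b' from first, 'h' from second => "bh"
Result: aieiahbh

aieiahbh


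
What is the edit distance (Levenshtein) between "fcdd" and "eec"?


Computing edit distance: "fcdd" -> "eec"
DP table:
           e    e    c
      0    1    2    3
  f   1    1    2    3
  c   2    2    2    2
  d   3    3    3    3
  d   4    4    4    4
Edit distance = dp[4][3] = 4

4


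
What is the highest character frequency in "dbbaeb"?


Input: dbbaeb
Character counts:
  'a': 1
  'b': 3
  'd': 1
  'e': 1
Maximum frequency: 3

3


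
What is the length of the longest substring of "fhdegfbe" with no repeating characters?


Input: "fhdegfbe"
Sliding window (track last position of each char):
  Position 0 ('f'): window [0,0] length 1 -- new best
  Position 1 ('h'): window [0,1] length 2 -- new best
  Position 2 ('d'): window [0,2] length 3 -- new best
  Position 3 ('e'): window [0,3] length 4 -- new best
  Position 4 ('g'): window [0,4] length 5 -- new best
  Position 5 ('f'): repeat (last at 0), move window start to 1
  Position 5 ('f'): window [1,5] length 5
  Position 6 ('b'): window [1,6] length 6 -- new best
  Position 7 ('e'): repeat (last at 3), move window start to 4
  Position 7 ('e'): window [4,7] length 4
Longest substring with no repeats: "hdegfb" with length 6

6


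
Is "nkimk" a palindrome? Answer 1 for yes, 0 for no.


Input: nkimk
Reversed: kmikn
  Compare pos 0 ('n') with pos 4 ('k'): MISMATCH
  Compare pos 1 ('k') with pos 3 ('m'): MISMATCH
Result: not a palindrome

0


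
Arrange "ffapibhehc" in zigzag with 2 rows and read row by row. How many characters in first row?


Zigzag "ffapibhehc" into 2 rows:
Placing characters:
  'f' => row 0
  'f' => row 1
  'a' => row 0
  'p' => row 1
  'i' => row 0
  'b' => row 1
  'h' => row 0
  'e' => row 1
  'h' => row 0
  'c' => row 1
Rows:
  Row 0: "faihh"
  Row 1: "fpbec"
First row length: 5

5


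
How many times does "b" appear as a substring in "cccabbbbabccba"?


Searching for "b" in "cccabbbbabccba"
Scanning each position:
  Position 0: "c" => no
  Position 1: "c" => no
  Position 2: "c" => no
  Position 3: "a" => no
  Position 4: "b" => MATCH
  Position 5: "b" => MATCH
  Position 6: "b" => MATCH
  Position 7: "b" => MATCH
  Position 8: "a" => no
  Position 9: "b" => MATCH
  Position 10: "c" => no
  Position 11: "c" => no
  Position 12: "b" => MATCH
  Position 13: "a" => no
Total occurrences: 6

6


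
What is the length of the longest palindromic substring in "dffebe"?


Input: "dffebe"
Checking substrings for palindromes:
  [3:6] "ebe" (len 3) => palindrome
  [1:3] "ff" (len 2) => palindrome
Longest palindromic substring: "ebe" with length 3

3


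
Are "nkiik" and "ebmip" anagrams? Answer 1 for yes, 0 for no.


Strings: "nkiik", "ebmip"
Sorted first:  iikkn
Sorted second: beimp
Differ at position 0: 'i' vs 'b' => not anagrams

0


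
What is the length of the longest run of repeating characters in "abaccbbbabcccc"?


Input: "abaccbbbabcccc"
Scanning for longest run:
  Position 1 ('b'): new char, reset run to 1
  Position 2 ('a'): new char, reset run to 1
  Position 3 ('c'): new char, reset run to 1
  Position 4 ('c'): continues run of 'c', length=2
  Position 5 ('b'): new char, reset run to 1
  Position 6 ('b'): continues run of 'b', length=2
  Position 7 ('b'): continues run of 'b', length=3
  Position 8 ('a'): new char, reset run to 1
  Position 9 ('b'): new char, reset run to 1
  Position 10 ('c'): new char, reset run to 1
  Position 11 ('c'): continues run of 'c', length=2
  Position 12 ('c'): continues run of 'c', length=3
  Position 13 ('c'): continues run of 'c', length=4
Longest run: 'c' with length 4

4


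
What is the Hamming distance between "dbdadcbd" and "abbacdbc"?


Comparing "dbdadcbd" and "abbacdbc" position by position:
  Position 0: 'd' vs 'a' => differ
  Position 1: 'b' vs 'b' => same
  Position 2: 'd' vs 'b' => differ
  Position 3: 'a' vs 'a' => same
  Position 4: 'd' vs 'c' => differ
  Position 5: 'c' vs 'd' => differ
  Position 6: 'b' vs 'b' => same
  Position 7: 'd' vs 'c' => differ
Total differences (Hamming distance): 5

5


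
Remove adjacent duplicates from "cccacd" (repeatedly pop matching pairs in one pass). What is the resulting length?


Input: cccacd
Stack-based adjacent duplicate removal:
  Read 'c': push. Stack: c
  Read 'c': matches stack top 'c' => pop. Stack: (empty)
  Read 'c': push. Stack: c
  Read 'a': push. Stack: ca
  Read 'c': push. Stack: cac
  Read 'd': push. Stack: cacd
Final stack: "cacd" (length 4)

4


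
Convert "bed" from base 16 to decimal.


Input: "bed" in base 16
Positional expansion:
  Digit 'b' (value 11) x 16^2 = 2816
  Digit 'e' (value 14) x 16^1 = 224
  Digit 'd' (value 13) x 16^0 = 13
Sum = 3053

3053


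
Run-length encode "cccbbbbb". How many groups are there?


Input: cccbbbbb
Scanning for consecutive runs:
  Group 1: 'c' x 3 (positions 0-2)
  Group 2: 'b' x 5 (positions 3-7)
Total groups: 2

2


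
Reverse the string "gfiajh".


Input: gfiajh
Reading characters right to left:
  Position 5: 'h'
  Position 4: 'j'
  Position 3: 'a'
  Position 2: 'i'
  Position 1: 'f'
  Position 0: 'g'
Reversed: hjaifg

hjaifg


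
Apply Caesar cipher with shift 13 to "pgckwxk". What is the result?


Caesar cipher: shift "pgckwxk" by 13
  'p' (pos 15) + 13 = pos 2 = 'c'
  'g' (pos 6) + 13 = pos 19 = 't'
  'c' (pos 2) + 13 = pos 15 = 'p'
  'k' (pos 10) + 13 = pos 23 = 'x'
  'w' (pos 22) + 13 = pos 9 = 'j'
  'x' (pos 23) + 13 = pos 10 = 'k'
  'k' (pos 10) + 13 = pos 23 = 'x'
Result: ctpxjkx

ctpxjkx


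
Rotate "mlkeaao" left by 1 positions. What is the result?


Input: "mlkeaao", rotate left by 1
First 1 characters: "m"
Remaining characters: "lkeaao"
Concatenate remaining + first: "lkeaao" + "m" = "lkeaaom"

lkeaaom


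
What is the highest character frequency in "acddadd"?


Input: acddadd
Character counts:
  'a': 2
  'c': 1
  'd': 4
Maximum frequency: 4

4


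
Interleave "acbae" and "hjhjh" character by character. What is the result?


Interleaving "acbae" and "hjhjh":
  Position 0: 'a' from first, 'h' from second => "ah"
  Position 1: 'c' from first, 'j' from second => "cj"
  Position 2: 'b' from first, 'h' from second => "bh"
  Position 3: 'a' from first, 'j' from second => "aj"
  Position 4: 'e' from first, 'h' from second => "eh"
Result: ahcjbhajeh

ahcjbhajeh


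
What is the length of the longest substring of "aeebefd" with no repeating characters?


Input: "aeebefd"
Sliding window (track last position of each char):
  Position 0 ('a'): window [0,0] length 1 -- new best
  Position 1 ('e'): window [0,1] length 2 -- new best
  Position 2 ('e'): repeat (last at 1), move window start to 2
  Position 2 ('e'): window [2,2] length 1
  Position 3 ('b'): window [2,3] length 2
  Position 4 ('e'): repeat (last at 2), move window start to 3
  Position 4 ('e'): window [3,4] length 2
  Position 5 ('f'): window [3,5] length 3 -- new best
  Position 6 ('d'): window [3,6] length 4 -- new best
Longest substring with no repeats: "befd" with length 4

4


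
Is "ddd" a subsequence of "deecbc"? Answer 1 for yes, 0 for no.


Check if "ddd" is a subsequence of "deecbc"
Greedy scan:
  Position 0 ('d'): matches sub[0] = 'd'
  Position 1 ('e'): no match needed
  Position 2 ('e'): no match needed
  Position 3 ('c'): no match needed
  Position 4 ('b'): no match needed
  Position 5 ('c'): no match needed
Only matched 1/3 characters => not a subsequence

0


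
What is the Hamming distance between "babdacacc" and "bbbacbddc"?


Comparing "babdacacc" and "bbbacbddc" position by position:
  Position 0: 'b' vs 'b' => same
  Position 1: 'a' vs 'b' => differ
  Position 2: 'b' vs 'b' => same
  Position 3: 'd' vs 'a' => differ
  Position 4: 'a' vs 'c' => differ
  Position 5: 'c' vs 'b' => differ
  Position 6: 'a' vs 'd' => differ
  Position 7: 'c' vs 'd' => differ
  Position 8: 'c' vs 'c' => same
Total differences (Hamming distance): 6

6


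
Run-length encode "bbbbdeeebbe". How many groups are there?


Input: bbbbdeeebbe
Scanning for consecutive runs:
  Group 1: 'b' x 4 (positions 0-3)
  Group 2: 'd' x 1 (positions 4-4)
  Group 3: 'e' x 3 (positions 5-7)
  Group 4: 'b' x 2 (positions 8-9)
  Group 5: 'e' x 1 (positions 10-10)
Total groups: 5

5


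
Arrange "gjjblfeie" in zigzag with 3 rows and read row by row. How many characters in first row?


Zigzag "gjjblfeie" into 3 rows:
Placing characters:
  'g' => row 0
  'j' => row 1
  'j' => row 2
  'b' => row 1
  'l' => row 0
  'f' => row 1
  'e' => row 2
  'i' => row 1
  'e' => row 0
Rows:
  Row 0: "gle"
  Row 1: "jbfi"
  Row 2: "je"
First row length: 3

3


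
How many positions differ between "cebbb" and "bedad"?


Comparing "cebbb" and "bedad" position by position:
  Position 0: 'c' vs 'b' => DIFFER
  Position 1: 'e' vs 'e' => same
  Position 2: 'b' vs 'd' => DIFFER
  Position 3: 'b' vs 'a' => DIFFER
  Position 4: 'b' vs 'd' => DIFFER
Positions that differ: 4

4


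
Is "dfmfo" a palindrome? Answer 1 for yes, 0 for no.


Input: dfmfo
Reversed: ofmfd
  Compare pos 0 ('d') with pos 4 ('o'): MISMATCH
  Compare pos 1 ('f') with pos 3 ('f'): match
Result: not a palindrome

0


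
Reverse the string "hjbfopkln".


Input: hjbfopkln
Reading characters right to left:
  Position 8: 'n'
  Position 7: 'l'
  Position 6: 'k'
  Position 5: 'p'
  Position 4: 'o'
  Position 3: 'f'
  Position 2: 'b'
  Position 1: 'j'
  Position 0: 'h'
Reversed: nlkpofbjh

nlkpofbjh


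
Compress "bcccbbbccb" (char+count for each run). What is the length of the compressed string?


Input: bcccbbbccb
Runs:
  'b' x 1 => "b1"
  'c' x 3 => "c3"
  'b' x 3 => "b3"
  'c' x 2 => "c2"
  'b' x 1 => "b1"
Compressed: "b1c3b3c2b1"
Compressed length: 10

10


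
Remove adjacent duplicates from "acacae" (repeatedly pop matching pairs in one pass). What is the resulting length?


Input: acacae
Stack-based adjacent duplicate removal:
  Read 'a': push. Stack: a
  Read 'c': push. Stack: ac
  Read 'a': push. Stack: aca
  Read 'c': push. Stack: acac
  Read 'a': push. Stack: acaca
  Read 'e': push. Stack: acacae
Final stack: "acacae" (length 6)

6


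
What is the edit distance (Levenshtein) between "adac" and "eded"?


Computing edit distance: "adac" -> "eded"
DP table:
           e    d    e    d
      0    1    2    3    4
  a   1    1    2    3    4
  d   2    2    1    2    3
  a   3    3    2    2    3
  c   4    4    3    3    3
Edit distance = dp[4][4] = 3

3


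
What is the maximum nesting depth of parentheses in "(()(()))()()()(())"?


Input: "(()(()))()()()(())"
Tracking depth:
  Position 0 '(': depth becomes 1
  Position 1 '(': depth becomes 2
  Position 2 ')': depth becomes 1
  Position 3 '(': depth becomes 2
  Position 4 '(': depth becomes 3
  Position 5 ')': depth becomes 2
  Position 6 ')': depth becomes 1
  Position 7 ')': depth becomes 0
  Position 8 '(': depth becomes 1
  Position 9 ')': depth becomes 0
  Position 10 '(': depth becomes 1
  Position 11 ')': depth becomes 0
  Position 12 '(': depth becomes 1
  Position 13 ')': depth becomes 0
  Position 14 '(': depth becomes 1
  Position 15 '(': depth becomes 2
  Position 16 ')': depth becomes 1
  Position 17 ')': depth becomes 0
Maximum depth reached: 3

3


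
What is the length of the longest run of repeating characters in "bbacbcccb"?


Input: "bbacbcccb"
Scanning for longest run:
  Position 1 ('b'): continues run of 'b', length=2
  Position 2 ('a'): new char, reset run to 1
  Position 3 ('c'): new char, reset run to 1
  Position 4 ('b'): new char, reset run to 1
  Position 5 ('c'): new char, reset run to 1
  Position 6 ('c'): continues run of 'c', length=2
  Position 7 ('c'): continues run of 'c', length=3
  Position 8 ('b'): new char, reset run to 1
Longest run: 'c' with length 3

3


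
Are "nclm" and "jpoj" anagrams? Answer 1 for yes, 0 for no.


Strings: "nclm", "jpoj"
Sorted first:  clmn
Sorted second: jjop
Differ at position 0: 'c' vs 'j' => not anagrams

0


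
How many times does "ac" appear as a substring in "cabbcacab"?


Searching for "ac" in "cabbcacab"
Scanning each position:
  Position 0: "ca" => no
  Position 1: "ab" => no
  Position 2: "bb" => no
  Position 3: "bc" => no
  Position 4: "ca" => no
  Position 5: "ac" => MATCH
  Position 6: "ca" => no
  Position 7: "ab" => no
Total occurrences: 1

1


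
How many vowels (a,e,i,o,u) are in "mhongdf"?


Input: mhongdf
Checking each character:
  'm' at position 0: consonant
  'h' at position 1: consonant
  'o' at position 2: vowel (running total: 1)
  'n' at position 3: consonant
  'g' at position 4: consonant
  'd' at position 5: consonant
  'f' at position 6: consonant
Total vowels: 1

1


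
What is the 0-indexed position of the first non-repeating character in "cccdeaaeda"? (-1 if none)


Input: cccdeaaeda
Character frequencies:
  'a': 3
  'c': 3
  'd': 2
  'e': 2
Scanning left to right for freq == 1:
  Position 0 ('c'): freq=3, skip
  Position 1 ('c'): freq=3, skip
  Position 2 ('c'): freq=3, skip
  Position 3 ('d'): freq=2, skip
  Position 4 ('e'): freq=2, skip
  Position 5 ('a'): freq=3, skip
  Position 6 ('a'): freq=3, skip
  Position 7 ('e'): freq=2, skip
  Position 8 ('d'): freq=2, skip
  Position 9 ('a'): freq=3, skip
  No unique character found => answer = -1

-1


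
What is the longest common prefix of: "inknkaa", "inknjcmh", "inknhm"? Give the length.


Words: inknkaa, inknjcmh, inknhm
  Position 0: all 'i' => match
  Position 1: all 'n' => match
  Position 2: all 'k' => match
  Position 3: all 'n' => match
  Position 4: ('k', 'j', 'h') => mismatch, stop
LCP = "inkn" (length 4)

4


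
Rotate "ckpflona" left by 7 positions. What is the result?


Input: "ckpflona", rotate left by 7
First 7 characters: "ckpflon"
Remaining characters: "a"
Concatenate remaining + first: "a" + "ckpflon" = "ackpflon"

ackpflon


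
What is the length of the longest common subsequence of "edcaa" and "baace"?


LCS of "edcaa" and "baace"
DP table:
           b    a    a    c    e
      0    0    0    0    0    0
  e   0    0    0    0    0    1
  d   0    0    0    0    0    1
  c   0    0    0    0    1    1
  a   0    0    1    1    1    1
  a   0    0    1    2    2    2
LCS length = dp[5][5] = 2

2


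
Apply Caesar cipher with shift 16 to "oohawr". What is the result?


Caesar cipher: shift "oohawr" by 16
  'o' (pos 14) + 16 = pos 4 = 'e'
  'o' (pos 14) + 16 = pos 4 = 'e'
  'h' (pos 7) + 16 = pos 23 = 'x'
  'a' (pos 0) + 16 = pos 16 = 'q'
  'w' (pos 22) + 16 = pos 12 = 'm'
  'r' (pos 17) + 16 = pos 7 = 'h'
Result: eexqmh

eexqmh


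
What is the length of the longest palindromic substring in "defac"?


Input: "defac"
Checking substrings for palindromes:
  No multi-char palindromic substrings found
Longest palindromic substring: "d" with length 1

1


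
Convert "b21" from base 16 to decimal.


Input: "b21" in base 16
Positional expansion:
  Digit 'b' (value 11) x 16^2 = 2816
  Digit '2' (value 2) x 16^1 = 32
  Digit '1' (value 1) x 16^0 = 1
Sum = 2849

2849


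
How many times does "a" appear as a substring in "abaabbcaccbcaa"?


Searching for "a" in "abaabbcaccbcaa"
Scanning each position:
  Position 0: "a" => MATCH
  Position 1: "b" => no
  Position 2: "a" => MATCH
  Position 3: "a" => MATCH
  Position 4: "b" => no
  Position 5: "b" => no
  Position 6: "c" => no
  Position 7: "a" => MATCH
  Position 8: "c" => no
  Position 9: "c" => no
  Position 10: "b" => no
  Position 11: "c" => no
  Position 12: "a" => MATCH
  Position 13: "a" => MATCH
Total occurrences: 6

6


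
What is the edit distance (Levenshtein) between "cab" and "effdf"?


Computing edit distance: "cab" -> "effdf"
DP table:
           e    f    f    d    f
      0    1    2    3    4    5
  c   1    1    2    3    4    5
  a   2    2    2    3    4    5
  b   3    3    3    3    4    5
Edit distance = dp[3][5] = 5

5


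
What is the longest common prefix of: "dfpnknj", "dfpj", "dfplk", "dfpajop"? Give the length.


Words: dfpnknj, dfpj, dfplk, dfpajop
  Position 0: all 'd' => match
  Position 1: all 'f' => match
  Position 2: all 'p' => match
  Position 3: ('n', 'j', 'l', 'a') => mismatch, stop
LCP = "dfp" (length 3)

3


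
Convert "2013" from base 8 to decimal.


Input: "2013" in base 8
Positional expansion:
  Digit '2' (value 2) x 8^3 = 1024
  Digit '0' (value 0) x 8^2 = 0
  Digit '1' (value 1) x 8^1 = 8
  Digit '3' (value 3) x 8^0 = 3
Sum = 1035

1035


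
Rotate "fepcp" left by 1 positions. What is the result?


Input: "fepcp", rotate left by 1
First 1 characters: "f"
Remaining characters: "epcp"
Concatenate remaining + first: "epcp" + "f" = "epcpf"

epcpf


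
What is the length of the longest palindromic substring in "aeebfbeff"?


Input: "aeebfbeff"
Checking substrings for palindromes:
  [2:7] "ebfbe" (len 5) => palindrome
  [3:6] "bfb" (len 3) => palindrome
  [1:3] "ee" (len 2) => palindrome
  [7:9] "ff" (len 2) => palindrome
Longest palindromic substring: "ebfbe" with length 5

5


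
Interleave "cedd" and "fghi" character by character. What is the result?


Interleaving "cedd" and "fghi":
  Position 0: 'c' from first, 'f' from second => "cf"
  Position 1: 'e' from first, 'g' from second => "eg"
  Position 2: 'd' from first, 'h' from second => "dh"
  Position 3: 'd' from first, 'i' from second => "di"
Result: cfegdhdi

cfegdhdi


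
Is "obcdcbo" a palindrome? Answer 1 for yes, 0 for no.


Input: obcdcbo
Reversed: obcdcbo
  Compare pos 0 ('o') with pos 6 ('o'): match
  Compare pos 1 ('b') with pos 5 ('b'): match
  Compare pos 2 ('c') with pos 4 ('c'): match
Result: palindrome

1


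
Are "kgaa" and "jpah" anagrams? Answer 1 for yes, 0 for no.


Strings: "kgaa", "jpah"
Sorted first:  aagk
Sorted second: ahjp
Differ at position 1: 'a' vs 'h' => not anagrams

0


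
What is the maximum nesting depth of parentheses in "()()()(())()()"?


Input: "()()()(())()()"
Tracking depth:
  Position 0 '(': depth becomes 1
  Position 1 ')': depth becomes 0
  Position 2 '(': depth becomes 1
  Position 3 ')': depth becomes 0
  Position 4 '(': depth becomes 1
  Position 5 ')': depth becomes 0
  Position 6 '(': depth becomes 1
  Position 7 '(': depth becomes 2
  Position 8 ')': depth becomes 1
  Position 9 ')': depth becomes 0
  Position 10 '(': depth becomes 1
  Position 11 ')': depth becomes 0
  Position 12 '(': depth becomes 1
  Position 13 ')': depth becomes 0
Maximum depth reached: 2

2


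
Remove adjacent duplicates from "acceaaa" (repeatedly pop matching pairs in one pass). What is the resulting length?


Input: acceaaa
Stack-based adjacent duplicate removal:
  Read 'a': push. Stack: a
  Read 'c': push. Stack: ac
  Read 'c': matches stack top 'c' => pop. Stack: a
  Read 'e': push. Stack: ae
  Read 'a': push. Stack: aea
  Read 'a': matches stack top 'a' => pop. Stack: ae
  Read 'a': push. Stack: aea
Final stack: "aea" (length 3)

3


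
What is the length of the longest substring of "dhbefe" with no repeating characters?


Input: "dhbefe"
Sliding window (track last position of each char):
  Position 0 ('d'): window [0,0] length 1 -- new best
  Position 1 ('h'): window [0,1] length 2 -- new best
  Position 2 ('b'): window [0,2] length 3 -- new best
  Position 3 ('e'): window [0,3] length 4 -- new best
  Position 4 ('f'): window [0,4] length 5 -- new best
  Position 5 ('e'): repeat (last at 3), move window start to 4
  Position 5 ('e'): window [4,5] length 2
Longest substring with no repeats: "dhbef" with length 5

5


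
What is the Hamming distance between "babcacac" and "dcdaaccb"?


Comparing "babcacac" and "dcdaaccb" position by position:
  Position 0: 'b' vs 'd' => differ
  Position 1: 'a' vs 'c' => differ
  Position 2: 'b' vs 'd' => differ
  Position 3: 'c' vs 'a' => differ
  Position 4: 'a' vs 'a' => same
  Position 5: 'c' vs 'c' => same
  Position 6: 'a' vs 'c' => differ
  Position 7: 'c' vs 'b' => differ
Total differences (Hamming distance): 6

6


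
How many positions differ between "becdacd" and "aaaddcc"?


Comparing "becdacd" and "aaaddcc" position by position:
  Position 0: 'b' vs 'a' => DIFFER
  Position 1: 'e' vs 'a' => DIFFER
  Position 2: 'c' vs 'a' => DIFFER
  Position 3: 'd' vs 'd' => same
  Position 4: 'a' vs 'd' => DIFFER
  Position 5: 'c' vs 'c' => same
  Position 6: 'd' vs 'c' => DIFFER
Positions that differ: 5

5


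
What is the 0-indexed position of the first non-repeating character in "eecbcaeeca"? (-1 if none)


Input: eecbcaeeca
Character frequencies:
  'a': 2
  'b': 1
  'c': 3
  'e': 4
Scanning left to right for freq == 1:
  Position 0 ('e'): freq=4, skip
  Position 1 ('e'): freq=4, skip
  Position 2 ('c'): freq=3, skip
  Position 3 ('b'): unique! => answer = 3

3


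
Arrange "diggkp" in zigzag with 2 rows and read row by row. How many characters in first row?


Zigzag "diggkp" into 2 rows:
Placing characters:
  'd' => row 0
  'i' => row 1
  'g' => row 0
  'g' => row 1
  'k' => row 0
  'p' => row 1
Rows:
  Row 0: "dgk"
  Row 1: "igp"
First row length: 3

3


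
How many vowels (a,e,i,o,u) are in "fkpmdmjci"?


Input: fkpmdmjci
Checking each character:
  'f' at position 0: consonant
  'k' at position 1: consonant
  'p' at position 2: consonant
  'm' at position 3: consonant
  'd' at position 4: consonant
  'm' at position 5: consonant
  'j' at position 6: consonant
  'c' at position 7: consonant
  'i' at position 8: vowel (running total: 1)
Total vowels: 1

1


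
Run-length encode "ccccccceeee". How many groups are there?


Input: ccccccceeee
Scanning for consecutive runs:
  Group 1: 'c' x 7 (positions 0-6)
  Group 2: 'e' x 4 (positions 7-10)
Total groups: 2

2


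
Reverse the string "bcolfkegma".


Input: bcolfkegma
Reading characters right to left:
  Position 9: 'a'
  Position 8: 'm'
  Position 7: 'g'
  Position 6: 'e'
  Position 5: 'k'
  Position 4: 'f'
  Position 3: 'l'
  Position 2: 'o'
  Position 1: 'c'
  Position 0: 'b'
Reversed: amgekflocb

amgekflocb


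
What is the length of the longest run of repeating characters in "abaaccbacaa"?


Input: "abaaccbacaa"
Scanning for longest run:
  Position 1 ('b'): new char, reset run to 1
  Position 2 ('a'): new char, reset run to 1
  Position 3 ('a'): continues run of 'a', length=2
  Position 4 ('c'): new char, reset run to 1
  Position 5 ('c'): continues run of 'c', length=2
  Position 6 ('b'): new char, reset run to 1
  Position 7 ('a'): new char, reset run to 1
  Position 8 ('c'): new char, reset run to 1
  Position 9 ('a'): new char, reset run to 1
  Position 10 ('a'): continues run of 'a', length=2
Longest run: 'a' with length 2

2


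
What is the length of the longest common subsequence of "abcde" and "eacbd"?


LCS of "abcde" and "eacbd"
DP table:
           e    a    c    b    d
      0    0    0    0    0    0
  a   0    0    1    1    1    1
  b   0    0    1    1    2    2
  c   0    0    1    2    2    2
  d   0    0    1    2    2    3
  e   0    1    1    2    2    3
LCS length = dp[5][5] = 3

3


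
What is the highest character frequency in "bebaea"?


Input: bebaea
Character counts:
  'a': 2
  'b': 2
  'e': 2
Maximum frequency: 2

2


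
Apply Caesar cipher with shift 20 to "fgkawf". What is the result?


Caesar cipher: shift "fgkawf" by 20
  'f' (pos 5) + 20 = pos 25 = 'z'
  'g' (pos 6) + 20 = pos 0 = 'a'
  'k' (pos 10) + 20 = pos 4 = 'e'
  'a' (pos 0) + 20 = pos 20 = 'u'
  'w' (pos 22) + 20 = pos 16 = 'q'
  'f' (pos 5) + 20 = pos 25 = 'z'
Result: zaeuqz

zaeuqz


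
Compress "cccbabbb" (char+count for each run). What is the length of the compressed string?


Input: cccbabbb
Runs:
  'c' x 3 => "c3"
  'b' x 1 => "b1"
  'a' x 1 => "a1"
  'b' x 3 => "b3"
Compressed: "c3b1a1b3"
Compressed length: 8

8


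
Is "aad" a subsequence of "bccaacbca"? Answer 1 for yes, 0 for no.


Check if "aad" is a subsequence of "bccaacbca"
Greedy scan:
  Position 0 ('b'): no match needed
  Position 1 ('c'): no match needed
  Position 2 ('c'): no match needed
  Position 3 ('a'): matches sub[0] = 'a'
  Position 4 ('a'): matches sub[1] = 'a'
  Position 5 ('c'): no match needed
  Position 6 ('b'): no match needed
  Position 7 ('c'): no match needed
  Position 8 ('a'): no match needed
Only matched 2/3 characters => not a subsequence

0


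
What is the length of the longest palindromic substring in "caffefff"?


Input: "caffefff"
Checking substrings for palindromes:
  [2:7] "ffeff" (len 5) => palindrome
  [3:6] "fef" (len 3) => palindrome
  [5:8] "fff" (len 3) => palindrome
  [2:4] "ff" (len 2) => palindrome
  [5:7] "ff" (len 2) => palindrome
  [6:8] "ff" (len 2) => palindrome
Longest palindromic substring: "ffeff" with length 5

5


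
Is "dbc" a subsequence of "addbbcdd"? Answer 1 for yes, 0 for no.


Check if "dbc" is a subsequence of "addbbcdd"
Greedy scan:
  Position 0 ('a'): no match needed
  Position 1 ('d'): matches sub[0] = 'd'
  Position 2 ('d'): no match needed
  Position 3 ('b'): matches sub[1] = 'b'
  Position 4 ('b'): no match needed
  Position 5 ('c'): matches sub[2] = 'c'
  Position 6 ('d'): no match needed
  Position 7 ('d'): no match needed
All 3 characters matched => is a subsequence

1


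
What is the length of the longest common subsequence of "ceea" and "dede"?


LCS of "ceea" and "dede"
DP table:
           d    e    d    e
      0    0    0    0    0
  c   0    0    0    0    0
  e   0    0    1    1    1
  e   0    0    1    1    2
  a   0    0    1    1    2
LCS length = dp[4][4] = 2

2


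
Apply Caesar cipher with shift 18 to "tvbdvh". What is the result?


Caesar cipher: shift "tvbdvh" by 18
  't' (pos 19) + 18 = pos 11 = 'l'
  'v' (pos 21) + 18 = pos 13 = 'n'
  'b' (pos 1) + 18 = pos 19 = 't'
  'd' (pos 3) + 18 = pos 21 = 'v'
  'v' (pos 21) + 18 = pos 13 = 'n'
  'h' (pos 7) + 18 = pos 25 = 'z'
Result: lntvnz

lntvnz


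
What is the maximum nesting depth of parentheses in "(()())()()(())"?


Input: "(()())()()(())"
Tracking depth:
  Position 0 '(': depth becomes 1
  Position 1 '(': depth becomes 2
  Position 2 ')': depth becomes 1
  Position 3 '(': depth becomes 2
  Position 4 ')': depth becomes 1
  Position 5 ')': depth becomes 0
  Position 6 '(': depth becomes 1
  Position 7 ')': depth becomes 0
  Position 8 '(': depth becomes 1
  Position 9 ')': depth becomes 0
  Position 10 '(': depth becomes 1
  Position 11 '(': depth becomes 2
  Position 12 ')': depth becomes 1
  Position 13 ')': depth becomes 0
Maximum depth reached: 2

2


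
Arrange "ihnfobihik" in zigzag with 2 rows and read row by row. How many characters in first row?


Zigzag "ihnfobihik" into 2 rows:
Placing characters:
  'i' => row 0
  'h' => row 1
  'n' => row 0
  'f' => row 1
  'o' => row 0
  'b' => row 1
  'i' => row 0
  'h' => row 1
  'i' => row 0
  'k' => row 1
Rows:
  Row 0: "inoii"
  Row 1: "hfbhk"
First row length: 5

5


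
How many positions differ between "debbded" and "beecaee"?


Comparing "debbded" and "beecaee" position by position:
  Position 0: 'd' vs 'b' => DIFFER
  Position 1: 'e' vs 'e' => same
  Position 2: 'b' vs 'e' => DIFFER
  Position 3: 'b' vs 'c' => DIFFER
  Position 4: 'd' vs 'a' => DIFFER
  Position 5: 'e' vs 'e' => same
  Position 6: 'd' vs 'e' => DIFFER
Positions that differ: 5

5


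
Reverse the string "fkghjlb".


Input: fkghjlb
Reading characters right to left:
  Position 6: 'b'
  Position 5: 'l'
  Position 4: 'j'
  Position 3: 'h'
  Position 2: 'g'
  Position 1: 'k'
  Position 0: 'f'
Reversed: bljhgkf

bljhgkf


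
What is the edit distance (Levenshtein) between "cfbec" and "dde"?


Computing edit distance: "cfbec" -> "dde"
DP table:
           d    d    e
      0    1    2    3
  c   1    1    2    3
  f   2    2    2    3
  b   3    3    3    3
  e   4    4    4    3
  c   5    5    5    4
Edit distance = dp[5][3] = 4

4


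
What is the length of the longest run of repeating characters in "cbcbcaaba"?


Input: "cbcbcaaba"
Scanning for longest run:
  Position 1 ('b'): new char, reset run to 1
  Position 2 ('c'): new char, reset run to 1
  Position 3 ('b'): new char, reset run to 1
  Position 4 ('c'): new char, reset run to 1
  Position 5 ('a'): new char, reset run to 1
  Position 6 ('a'): continues run of 'a', length=2
  Position 7 ('b'): new char, reset run to 1
  Position 8 ('a'): new char, reset run to 1
Longest run: 'a' with length 2

2


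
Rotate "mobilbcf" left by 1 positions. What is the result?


Input: "mobilbcf", rotate left by 1
First 1 characters: "m"
Remaining characters: "obilbcf"
Concatenate remaining + first: "obilbcf" + "m" = "obilbcfm"

obilbcfm


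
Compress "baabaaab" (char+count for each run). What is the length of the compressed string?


Input: baabaaab
Runs:
  'b' x 1 => "b1"
  'a' x 2 => "a2"
  'b' x 1 => "b1"
  'a' x 3 => "a3"
  'b' x 1 => "b1"
Compressed: "b1a2b1a3b1"
Compressed length: 10

10


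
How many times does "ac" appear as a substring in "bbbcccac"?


Searching for "ac" in "bbbcccac"
Scanning each position:
  Position 0: "bb" => no
  Position 1: "bb" => no
  Position 2: "bc" => no
  Position 3: "cc" => no
  Position 4: "cc" => no
  Position 5: "ca" => no
  Position 6: "ac" => MATCH
Total occurrences: 1

1


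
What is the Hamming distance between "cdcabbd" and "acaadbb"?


Comparing "cdcabbd" and "acaadbb" position by position:
  Position 0: 'c' vs 'a' => differ
  Position 1: 'd' vs 'c' => differ
  Position 2: 'c' vs 'a' => differ
  Position 3: 'a' vs 'a' => same
  Position 4: 'b' vs 'd' => differ
  Position 5: 'b' vs 'b' => same
  Position 6: 'd' vs 'b' => differ
Total differences (Hamming distance): 5

5


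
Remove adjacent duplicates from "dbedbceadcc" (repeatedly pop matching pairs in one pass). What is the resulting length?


Input: dbedbceadcc
Stack-based adjacent duplicate removal:
  Read 'd': push. Stack: d
  Read 'b': push. Stack: db
  Read 'e': push. Stack: dbe
  Read 'd': push. Stack: dbed
  Read 'b': push. Stack: dbedb
  Read 'c': push. Stack: dbedbc
  Read 'e': push. Stack: dbedbce
  Read 'a': push. Stack: dbedbcea
  Read 'd': push. Stack: dbedbcead
  Read 'c': push. Stack: dbedbceadc
  Read 'c': matches stack top 'c' => pop. Stack: dbedbcead
Final stack: "dbedbcead" (length 9)

9


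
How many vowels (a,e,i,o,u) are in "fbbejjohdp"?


Input: fbbejjohdp
Checking each character:
  'f' at position 0: consonant
  'b' at position 1: consonant
  'b' at position 2: consonant
  'e' at position 3: vowel (running total: 1)
  'j' at position 4: consonant
  'j' at position 5: consonant
  'o' at position 6: vowel (running total: 2)
  'h' at position 7: consonant
  'd' at position 8: consonant
  'p' at position 9: consonant
Total vowels: 2

2


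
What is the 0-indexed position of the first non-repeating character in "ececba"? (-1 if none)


Input: ececba
Character frequencies:
  'a': 1
  'b': 1
  'c': 2
  'e': 2
Scanning left to right for freq == 1:
  Position 0 ('e'): freq=2, skip
  Position 1 ('c'): freq=2, skip
  Position 2 ('e'): freq=2, skip
  Position 3 ('c'): freq=2, skip
  Position 4 ('b'): unique! => answer = 4

4


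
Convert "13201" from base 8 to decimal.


Input: "13201" in base 8
Positional expansion:
  Digit '1' (value 1) x 8^4 = 4096
  Digit '3' (value 3) x 8^3 = 1536
  Digit '2' (value 2) x 8^2 = 128
  Digit '0' (value 0) x 8^1 = 0
  Digit '1' (value 1) x 8^0 = 1
Sum = 5761

5761


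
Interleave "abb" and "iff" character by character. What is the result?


Interleaving "abb" and "iff":
  Position 0: 'a' from first, 'i' from second => "ai"
  Position 1: 'b' from first, 'f' from second => "bf"
  Position 2: 'b' from first, 'f' from second => "bf"
Result: aibfbf

aibfbf


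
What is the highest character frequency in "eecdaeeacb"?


Input: eecdaeeacb
Character counts:
  'a': 2
  'b': 1
  'c': 2
  'd': 1
  'e': 4
Maximum frequency: 4

4


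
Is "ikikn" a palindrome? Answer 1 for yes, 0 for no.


Input: ikikn
Reversed: nkiki
  Compare pos 0 ('i') with pos 4 ('n'): MISMATCH
  Compare pos 1 ('k') with pos 3 ('k'): match
Result: not a palindrome

0


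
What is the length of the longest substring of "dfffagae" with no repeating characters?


Input: "dfffagae"
Sliding window (track last position of each char):
  Position 0 ('d'): window [0,0] length 1 -- new best
  Position 1 ('f'): window [0,1] length 2 -- new best
  Position 2 ('f'): repeat (last at 1), move window start to 2
  Position 2 ('f'): window [2,2] length 1
  Position 3 ('f'): repeat (last at 2), move window start to 3
  Position 3 ('f'): window [3,3] length 1
  Position 4 ('a'): window [3,4] length 2
  Position 5 ('g'): window [3,5] length 3 -- new best
  Position 6 ('a'): repeat (last at 4), move window start to 5
  Position 6 ('a'): window [5,6] length 2
  Position 7 ('e'): window [5,7] length 3
Longest substring with no repeats: "fag" with length 3

3


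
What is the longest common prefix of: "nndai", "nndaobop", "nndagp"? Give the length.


Words: nndai, nndaobop, nndagp
  Position 0: all 'n' => match
  Position 1: all 'n' => match
  Position 2: all 'd' => match
  Position 3: all 'a' => match
  Position 4: ('i', 'o', 'g') => mismatch, stop
LCP = "nnda" (length 4)

4


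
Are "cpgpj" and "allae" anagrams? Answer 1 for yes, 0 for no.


Strings: "cpgpj", "allae"
Sorted first:  cgjpp
Sorted second: aaell
Differ at position 0: 'c' vs 'a' => not anagrams

0


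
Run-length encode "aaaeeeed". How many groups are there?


Input: aaaeeeed
Scanning for consecutive runs:
  Group 1: 'a' x 3 (positions 0-2)
  Group 2: 'e' x 4 (positions 3-6)
  Group 3: 'd' x 1 (positions 7-7)
Total groups: 3

3


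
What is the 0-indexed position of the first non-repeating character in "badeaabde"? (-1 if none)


Input: badeaabde
Character frequencies:
  'a': 3
  'b': 2
  'd': 2
  'e': 2
Scanning left to right for freq == 1:
  Position 0 ('b'): freq=2, skip
  Position 1 ('a'): freq=3, skip
  Position 2 ('d'): freq=2, skip
  Position 3 ('e'): freq=2, skip
  Position 4 ('a'): freq=3, skip
  Position 5 ('a'): freq=3, skip
  Position 6 ('b'): freq=2, skip
  Position 7 ('d'): freq=2, skip
  Position 8 ('e'): freq=2, skip
  No unique character found => answer = -1

-1


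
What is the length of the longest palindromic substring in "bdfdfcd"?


Input: "bdfdfcd"
Checking substrings for palindromes:
  [1:4] "dfd" (len 3) => palindrome
  [2:5] "fdf" (len 3) => palindrome
Longest palindromic substring: "dfd" with length 3

3


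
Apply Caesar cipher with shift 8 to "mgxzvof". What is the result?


Caesar cipher: shift "mgxzvof" by 8
  'm' (pos 12) + 8 = pos 20 = 'u'
  'g' (pos 6) + 8 = pos 14 = 'o'
  'x' (pos 23) + 8 = pos 5 = 'f'
  'z' (pos 25) + 8 = pos 7 = 'h'
  'v' (pos 21) + 8 = pos 3 = 'd'
  'o' (pos 14) + 8 = pos 22 = 'w'
  'f' (pos 5) + 8 = pos 13 = 'n'
Result: uofhdwn

uofhdwn


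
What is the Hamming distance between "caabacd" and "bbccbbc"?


Comparing "caabacd" and "bbccbbc" position by position:
  Position 0: 'c' vs 'b' => differ
  Position 1: 'a' vs 'b' => differ
  Position 2: 'a' vs 'c' => differ
  Position 3: 'b' vs 'c' => differ
  Position 4: 'a' vs 'b' => differ
  Position 5: 'c' vs 'b' => differ
  Position 6: 'd' vs 'c' => differ
Total differences (Hamming distance): 7

7


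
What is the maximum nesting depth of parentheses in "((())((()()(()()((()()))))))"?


Input: "((())((()()(()()((()()))))))"
Tracking depth:
  Position 0 '(': depth becomes 1
  Position 1 '(': depth becomes 2
  Position 2 '(': depth becomes 3
  Position 3 ')': depth becomes 2
  Position 4 ')': depth becomes 1
  Position 5 '(': depth becomes 2
  Position 6 '(': depth becomes 3
  Position 7 '(': depth becomes 4
  Position 8 ')': depth becomes 3
  Position 9 '(': depth becomes 4
  Position 10 ')': depth becomes 3
  Position 11 '(': depth becomes 4
  Position 12 '(': depth becomes 5
  Position 13 ')': depth becomes 4
  Position 14 '(': depth becomes 5
  Position 15 ')': depth becomes 4
  Position 16 '(': depth becomes 5
  Position 17 '(': depth becomes 6
  Position 18 '(': depth becomes 7
  Position 19 ')': depth becomes 6
  Position 20 '(': depth becomes 7
  Position 21 ')': depth becomes 6
  Position 22 ')': depth becomes 5
  Position 23 ')': depth becomes 4
  Position 24 ')': depth becomes 3
  Position 25 ')': depth becomes 2
  Position 26 ')': depth becomes 1
  Position 27 ')': depth becomes 0
Maximum depth reached: 7

7


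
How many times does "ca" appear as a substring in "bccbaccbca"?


Searching for "ca" in "bccbaccbca"
Scanning each position:
  Position 0: "bc" => no
  Position 1: "cc" => no
  Position 2: "cb" => no
  Position 3: "ba" => no
  Position 4: "ac" => no
  Position 5: "cc" => no
  Position 6: "cb" => no
  Position 7: "bc" => no
  Position 8: "ca" => MATCH
Total occurrences: 1

1


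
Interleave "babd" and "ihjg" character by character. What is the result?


Interleaving "babd" and "ihjg":
  Position 0: 'b' from first, 'i' from second => "bi"
  Position 1: 'a' from first, 'h' from second => "ah"
  Position 2: 'b' from first, 'j' from second => "bj"
  Position 3: 'd' from first, 'g' from second => "dg"
Result: biahbjdg

biahbjdg


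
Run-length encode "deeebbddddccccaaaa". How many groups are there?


Input: deeebbddddccccaaaa
Scanning for consecutive runs:
  Group 1: 'd' x 1 (positions 0-0)
  Group 2: 'e' x 3 (positions 1-3)
  Group 3: 'b' x 2 (positions 4-5)
  Group 4: 'd' x 4 (positions 6-9)
  Group 5: 'c' x 4 (positions 10-13)
  Group 6: 'a' x 4 (positions 14-17)
Total groups: 6

6


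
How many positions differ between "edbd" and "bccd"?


Comparing "edbd" and "bccd" position by position:
  Position 0: 'e' vs 'b' => DIFFER
  Position 1: 'd' vs 'c' => DIFFER
  Position 2: 'b' vs 'c' => DIFFER
  Position 3: 'd' vs 'd' => same
Positions that differ: 3

3


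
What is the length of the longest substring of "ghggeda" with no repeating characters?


Input: "ghggeda"
Sliding window (track last position of each char):
  Position 0 ('g'): window [0,0] length 1 -- new best
  Position 1 ('h'): window [0,1] length 2 -- new best
  Position 2 ('g'): repeat (last at 0), move window start to 1
  Position 2 ('g'): window [1,2] length 2
  Position 3 ('g'): repeat (last at 2), move window start to 3
  Position 3 ('g'): window [3,3] length 1
  Position 4 ('e'): window [3,4] length 2
  Position 5 ('d'): window [3,5] length 3 -- new best
  Position 6 ('a'): window [3,6] length 4 -- new best
Longest substring with no repeats: "geda" with length 4

4


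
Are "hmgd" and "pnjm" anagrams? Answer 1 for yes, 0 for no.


Strings: "hmgd", "pnjm"
Sorted first:  dghm
Sorted second: jmnp
Differ at position 0: 'd' vs 'j' => not anagrams

0


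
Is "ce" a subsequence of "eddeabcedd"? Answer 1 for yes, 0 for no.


Check if "ce" is a subsequence of "eddeabcedd"
Greedy scan:
  Position 0 ('e'): no match needed
  Position 1 ('d'): no match needed
  Position 2 ('d'): no match needed
  Position 3 ('e'): no match needed
  Position 4 ('a'): no match needed
  Position 5 ('b'): no match needed
  Position 6 ('c'): matches sub[0] = 'c'
  Position 7 ('e'): matches sub[1] = 'e'
  Position 8 ('d'): no match needed
  Position 9 ('d'): no match needed
All 2 characters matched => is a subsequence

1


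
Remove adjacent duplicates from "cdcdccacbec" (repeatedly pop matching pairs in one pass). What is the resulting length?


Input: cdcdccacbec
Stack-based adjacent duplicate removal:
  Read 'c': push. Stack: c
  Read 'd': push. Stack: cd
  Read 'c': push. Stack: cdc
  Read 'd': push. Stack: cdcd
  Read 'c': push. Stack: cdcdc
  Read 'c': matches stack top 'c' => pop. Stack: cdcd
  Read 'a': push. Stack: cdcda
  Read 'c': push. Stack: cdcdac
  Read 'b': push. Stack: cdcdacb
  Read 'e': push. Stack: cdcdacbe
  Read 'c': push. Stack: cdcdacbec
Final stack: "cdcdacbec" (length 9)

9
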